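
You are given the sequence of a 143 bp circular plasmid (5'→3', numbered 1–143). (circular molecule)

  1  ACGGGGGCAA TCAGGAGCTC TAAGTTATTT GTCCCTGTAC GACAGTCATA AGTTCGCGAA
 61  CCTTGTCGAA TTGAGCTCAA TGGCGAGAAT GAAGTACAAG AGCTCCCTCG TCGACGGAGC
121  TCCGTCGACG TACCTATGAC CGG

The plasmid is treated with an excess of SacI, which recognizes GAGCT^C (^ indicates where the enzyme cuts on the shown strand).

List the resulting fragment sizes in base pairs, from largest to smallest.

58, 41, 27, 17 bp

SacI sites (GAGCTC) start at positions 15, 73, 100, 117.
SacI cuts after base 5 of each site (before the last base), so after positions 19, 77, 104, 121.
Circular molecule, 4 cuts → 4 fragments:
  20–77 → 58 bp
  78–104 → 27 bp
  105–121 → 17 bp
  122–143 then 1–19 → 22 + 19 = 41 bp
Sorted largest to smallest: 58, 41, 27, 17 bp.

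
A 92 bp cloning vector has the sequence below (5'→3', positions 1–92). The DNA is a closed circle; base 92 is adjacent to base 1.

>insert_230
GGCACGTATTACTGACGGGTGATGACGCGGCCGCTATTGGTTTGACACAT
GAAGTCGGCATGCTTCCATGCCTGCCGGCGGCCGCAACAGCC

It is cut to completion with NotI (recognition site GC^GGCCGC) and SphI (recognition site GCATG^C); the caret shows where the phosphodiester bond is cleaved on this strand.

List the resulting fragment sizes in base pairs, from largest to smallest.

NotI sites (GCGGCCGC) start at positions 27, 78.
NotI cuts after base 2 of each site, so after positions 28, 79.
The SphI site (GCATGC) starts at position 58.
SphI cuts after base 5 of each site (before the last base), so after position 62.
Combined cut positions: 28, 62, 79.
Circular molecule, 3 cuts → 3 fragments:
  29–62 → 34 bp
  63–79 → 17 bp
  80–92 then 1–28 → 13 + 28 = 41 bp
Sorted largest to smallest: 41, 34, 17 bp.

41, 34, 17 bp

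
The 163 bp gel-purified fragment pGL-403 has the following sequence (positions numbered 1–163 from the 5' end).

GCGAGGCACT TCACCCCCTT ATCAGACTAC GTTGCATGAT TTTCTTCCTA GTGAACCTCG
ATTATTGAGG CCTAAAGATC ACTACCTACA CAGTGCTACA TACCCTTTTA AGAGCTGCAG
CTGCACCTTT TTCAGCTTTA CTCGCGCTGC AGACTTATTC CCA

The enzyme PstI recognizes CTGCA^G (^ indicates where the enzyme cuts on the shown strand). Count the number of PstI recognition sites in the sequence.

CTGCAG occurs starting at positions 115, 147.
PstI cuts at 2 sites.

2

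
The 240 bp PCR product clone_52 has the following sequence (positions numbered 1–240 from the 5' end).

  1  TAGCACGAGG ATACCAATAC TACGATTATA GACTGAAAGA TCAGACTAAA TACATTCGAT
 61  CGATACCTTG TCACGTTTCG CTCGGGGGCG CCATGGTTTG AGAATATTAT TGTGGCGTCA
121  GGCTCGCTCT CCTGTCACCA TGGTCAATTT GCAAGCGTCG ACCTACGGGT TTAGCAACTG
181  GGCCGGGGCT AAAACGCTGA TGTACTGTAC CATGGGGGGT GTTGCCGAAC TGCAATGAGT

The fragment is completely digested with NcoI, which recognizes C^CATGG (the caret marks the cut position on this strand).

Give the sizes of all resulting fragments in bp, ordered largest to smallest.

NcoI sites (CCATGG) start at positions 91, 138, 210.
NcoI cuts after the first base of each site, so after positions 91, 138, 210.
Linear molecule, 3 cuts → 4 fragments:
  1–91 → 91 bp
  92–138 → 47 bp
  139–210 → 72 bp
  211–240 → 30 bp
Sorted largest to smallest: 91, 72, 47, 30 bp.

91, 72, 47, 30 bp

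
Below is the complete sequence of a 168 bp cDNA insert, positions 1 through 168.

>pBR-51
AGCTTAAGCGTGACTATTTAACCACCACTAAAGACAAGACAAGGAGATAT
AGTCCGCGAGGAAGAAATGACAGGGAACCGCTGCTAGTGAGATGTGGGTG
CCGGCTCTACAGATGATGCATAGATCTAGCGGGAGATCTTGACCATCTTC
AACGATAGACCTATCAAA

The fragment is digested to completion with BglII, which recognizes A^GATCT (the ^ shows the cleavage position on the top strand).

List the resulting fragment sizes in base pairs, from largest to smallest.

122, 34, 12 bp

BglII sites (AGATCT) start at positions 122, 134.
BglII cuts after the first base of each site, so after positions 122, 134.
Linear molecule, 2 cuts → 3 fragments:
  1–122 → 122 bp
  123–134 → 12 bp
  135–168 → 34 bp
Sorted largest to smallest: 122, 34, 12 bp.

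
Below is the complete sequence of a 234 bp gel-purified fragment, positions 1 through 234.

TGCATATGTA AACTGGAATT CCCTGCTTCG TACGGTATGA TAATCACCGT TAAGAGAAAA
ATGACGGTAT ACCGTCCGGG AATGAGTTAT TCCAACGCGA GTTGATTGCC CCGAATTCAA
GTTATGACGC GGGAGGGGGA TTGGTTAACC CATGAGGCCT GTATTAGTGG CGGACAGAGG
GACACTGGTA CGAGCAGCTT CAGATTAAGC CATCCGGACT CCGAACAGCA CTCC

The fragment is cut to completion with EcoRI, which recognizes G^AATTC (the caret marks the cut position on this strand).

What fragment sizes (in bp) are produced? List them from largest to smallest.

121, 97, 16 bp

EcoRI sites (GAATTC) start at positions 16, 113.
EcoRI cuts after the first base of each site, so after positions 16, 113.
Linear molecule, 2 cuts → 3 fragments:
  1–16 → 16 bp
  17–113 → 97 bp
  114–234 → 121 bp
Sorted largest to smallest: 121, 97, 16 bp.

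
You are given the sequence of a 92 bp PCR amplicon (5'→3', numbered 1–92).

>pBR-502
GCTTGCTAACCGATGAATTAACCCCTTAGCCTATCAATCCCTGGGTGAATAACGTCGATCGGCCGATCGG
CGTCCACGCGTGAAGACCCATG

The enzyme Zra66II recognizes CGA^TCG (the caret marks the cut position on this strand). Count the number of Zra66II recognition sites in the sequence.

CGATCG occurs starting at positions 56, 64.
Zra66II cuts at 2 sites.

2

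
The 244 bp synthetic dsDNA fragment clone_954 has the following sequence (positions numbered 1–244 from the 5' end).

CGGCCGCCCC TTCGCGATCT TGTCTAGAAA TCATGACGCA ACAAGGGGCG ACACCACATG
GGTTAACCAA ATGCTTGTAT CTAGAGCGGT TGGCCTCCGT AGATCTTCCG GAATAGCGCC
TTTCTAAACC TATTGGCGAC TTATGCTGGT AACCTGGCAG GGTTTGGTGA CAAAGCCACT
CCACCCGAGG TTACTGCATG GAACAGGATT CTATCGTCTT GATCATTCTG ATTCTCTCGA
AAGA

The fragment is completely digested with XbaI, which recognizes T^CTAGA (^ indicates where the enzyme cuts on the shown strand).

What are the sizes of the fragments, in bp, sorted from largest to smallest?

XbaI sites (TCTAGA) start at positions 23, 80.
XbaI cuts after the first base of each site, so after positions 23, 80.
Linear molecule, 2 cuts → 3 fragments:
  1–23 → 23 bp
  24–80 → 57 bp
  81–244 → 164 bp
Sorted largest to smallest: 164, 57, 23 bp.

164, 57, 23 bp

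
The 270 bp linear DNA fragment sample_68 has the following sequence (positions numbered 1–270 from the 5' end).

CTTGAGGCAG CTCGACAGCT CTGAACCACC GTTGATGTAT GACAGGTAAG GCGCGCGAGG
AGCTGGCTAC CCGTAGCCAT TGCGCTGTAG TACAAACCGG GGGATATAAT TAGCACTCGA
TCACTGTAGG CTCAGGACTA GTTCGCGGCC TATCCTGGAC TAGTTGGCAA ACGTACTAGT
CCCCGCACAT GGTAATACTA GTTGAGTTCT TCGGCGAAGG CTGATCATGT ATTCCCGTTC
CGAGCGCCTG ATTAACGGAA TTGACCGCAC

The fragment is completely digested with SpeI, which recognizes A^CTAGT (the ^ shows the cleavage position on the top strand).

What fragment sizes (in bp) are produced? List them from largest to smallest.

137, 73, 22, 22, 16 bp

SpeI sites (ACTAGT) start at positions 137, 159, 175, 197.
SpeI cuts after the first base of each site, so after positions 137, 159, 175, 197.
Linear molecule, 4 cuts → 5 fragments:
  1–137 → 137 bp
  138–159 → 22 bp
  160–175 → 16 bp
  176–197 → 22 bp
  198–270 → 73 bp
Sorted largest to smallest: 137, 73, 22, 22, 16 bp.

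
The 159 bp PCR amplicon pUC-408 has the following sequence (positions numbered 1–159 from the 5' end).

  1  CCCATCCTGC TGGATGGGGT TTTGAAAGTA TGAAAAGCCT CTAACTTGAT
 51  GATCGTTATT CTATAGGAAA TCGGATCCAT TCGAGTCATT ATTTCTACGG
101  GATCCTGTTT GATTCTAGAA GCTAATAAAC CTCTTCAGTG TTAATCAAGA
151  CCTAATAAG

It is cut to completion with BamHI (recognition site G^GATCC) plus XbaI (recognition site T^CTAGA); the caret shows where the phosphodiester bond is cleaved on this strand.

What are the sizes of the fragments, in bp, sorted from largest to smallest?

BamHI sites (GGATCC) start at positions 73, 100.
BamHI cuts after the first base of each site, so after positions 73, 100.
The XbaI site (TCTAGA) starts at position 114.
XbaI cuts after the first base of each site, so after position 114.
Combined cut positions: 73, 100, 114.
Linear molecule, 3 cuts → 4 fragments:
  1–73 → 73 bp
  74–100 → 27 bp
  101–114 → 14 bp
  115–159 → 45 bp
Sorted largest to smallest: 73, 45, 27, 14 bp.

73, 45, 27, 14 bp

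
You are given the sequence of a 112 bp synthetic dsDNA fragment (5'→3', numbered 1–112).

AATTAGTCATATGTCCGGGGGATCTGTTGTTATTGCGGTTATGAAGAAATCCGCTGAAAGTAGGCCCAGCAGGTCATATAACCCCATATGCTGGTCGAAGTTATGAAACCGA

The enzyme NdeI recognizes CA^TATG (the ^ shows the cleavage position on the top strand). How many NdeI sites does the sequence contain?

2

CATATG occurs starting at positions 8, 85.
NdeI cuts at 2 sites.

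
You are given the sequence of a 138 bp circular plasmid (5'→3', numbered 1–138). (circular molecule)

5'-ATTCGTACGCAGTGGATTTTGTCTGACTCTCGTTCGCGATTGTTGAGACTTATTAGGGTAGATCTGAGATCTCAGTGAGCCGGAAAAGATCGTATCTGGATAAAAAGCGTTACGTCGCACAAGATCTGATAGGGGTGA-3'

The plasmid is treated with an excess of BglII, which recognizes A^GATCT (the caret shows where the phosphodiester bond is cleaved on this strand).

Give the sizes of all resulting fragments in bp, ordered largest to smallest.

BglII sites (AGATCT) start at positions 60, 67, 122.
BglII cuts after the first base of each site, so after positions 60, 67, 122.
Circular molecule, 3 cuts → 3 fragments:
  61–67 → 7 bp
  68–122 → 55 bp
  123–138 then 1–60 → 16 + 60 = 76 bp
Sorted largest to smallest: 76, 55, 7 bp.

76, 55, 7 bp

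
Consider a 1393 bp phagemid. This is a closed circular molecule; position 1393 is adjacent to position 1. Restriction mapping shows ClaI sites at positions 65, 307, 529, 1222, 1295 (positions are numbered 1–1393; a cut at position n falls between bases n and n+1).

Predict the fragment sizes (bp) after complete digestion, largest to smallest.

Circular molecule, 5 cuts → 5 fragments:
  307 − 65 = 242 bp
  529 − 307 = 222 bp
  1222 − 529 = 693 bp
  1295 − 1222 = 73 bp
  wrap: 1393 − 1295 + 65 = 163 bp
Sorted largest to smallest: 693, 242, 222, 163, 73 bp.

693, 242, 222, 163, 73 bp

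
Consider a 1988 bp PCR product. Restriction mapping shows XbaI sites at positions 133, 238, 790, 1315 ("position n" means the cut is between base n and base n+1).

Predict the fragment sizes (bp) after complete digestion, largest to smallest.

673, 552, 525, 133, 105 bp

Linear molecule, 4 cuts → 5 fragments:
  133 − 0 = 133 bp
  238 − 133 = 105 bp
  790 − 238 = 552 bp
  1315 − 790 = 525 bp
  1988 − 1315 = 673 bp
Sorted largest to smallest: 673, 552, 525, 133, 105 bp.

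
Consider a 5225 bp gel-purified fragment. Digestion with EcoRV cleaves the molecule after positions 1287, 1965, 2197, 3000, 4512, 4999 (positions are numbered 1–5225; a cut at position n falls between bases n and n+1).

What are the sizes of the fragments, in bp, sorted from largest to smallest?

1512, 1287, 803, 678, 487, 232, 226 bp

Linear molecule, 6 cuts → 7 fragments:
  1287 − 0 = 1287 bp
  1965 − 1287 = 678 bp
  2197 − 1965 = 232 bp
  3000 − 2197 = 803 bp
  4512 − 3000 = 1512 bp
  4999 − 4512 = 487 bp
  5225 − 4999 = 226 bp
Sorted largest to smallest: 1512, 1287, 803, 678, 487, 232, 226 bp.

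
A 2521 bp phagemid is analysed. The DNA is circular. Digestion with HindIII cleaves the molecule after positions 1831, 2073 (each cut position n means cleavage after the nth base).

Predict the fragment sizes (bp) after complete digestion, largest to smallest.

2279, 242 bp

Circular molecule, 2 cuts → 2 fragments:
  2073 − 1831 = 242 bp
  wrap: 2521 − 2073 + 1831 = 2279 bp
Sorted largest to smallest: 2279, 242 bp.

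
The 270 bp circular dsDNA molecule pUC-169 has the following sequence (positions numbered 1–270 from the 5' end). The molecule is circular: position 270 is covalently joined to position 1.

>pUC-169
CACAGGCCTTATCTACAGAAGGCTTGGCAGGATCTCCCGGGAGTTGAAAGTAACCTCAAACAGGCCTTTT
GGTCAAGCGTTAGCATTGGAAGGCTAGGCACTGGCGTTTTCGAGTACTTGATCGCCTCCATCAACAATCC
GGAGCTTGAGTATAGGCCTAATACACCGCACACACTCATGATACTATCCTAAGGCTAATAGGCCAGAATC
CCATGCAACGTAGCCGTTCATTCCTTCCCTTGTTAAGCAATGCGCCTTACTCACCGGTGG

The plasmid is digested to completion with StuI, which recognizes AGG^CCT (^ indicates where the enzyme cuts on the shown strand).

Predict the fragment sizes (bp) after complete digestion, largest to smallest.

120, 92, 58 bp

StuI sites (AGGCCT) start at positions 4, 62, 154.
StuI cuts after base 3 of each site, so after positions 6, 64, 156.
Circular molecule, 3 cuts → 3 fragments:
  7–64 → 58 bp
  65–156 → 92 bp
  157–270 then 1–6 → 114 + 6 = 120 bp
Sorted largest to smallest: 120, 92, 58 bp.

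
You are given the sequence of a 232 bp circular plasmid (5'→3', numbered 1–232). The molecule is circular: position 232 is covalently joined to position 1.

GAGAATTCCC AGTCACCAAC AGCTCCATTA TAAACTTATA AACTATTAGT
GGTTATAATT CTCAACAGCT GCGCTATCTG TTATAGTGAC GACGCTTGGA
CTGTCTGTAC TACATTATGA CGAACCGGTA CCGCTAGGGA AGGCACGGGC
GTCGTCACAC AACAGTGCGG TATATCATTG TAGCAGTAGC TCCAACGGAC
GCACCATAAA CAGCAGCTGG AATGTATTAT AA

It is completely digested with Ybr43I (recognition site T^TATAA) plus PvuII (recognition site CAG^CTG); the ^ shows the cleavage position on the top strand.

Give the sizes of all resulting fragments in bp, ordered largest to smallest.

148, 33, 17, 15, 11, 8 bp

Ybr43I sites (TTATAA) start at positions 28, 36, 53, 227.
Ybr43I cuts after the first base of each site, so after positions 28, 36, 53, 227.
PvuII sites (CAGCTG) start at positions 66, 214.
PvuII cuts after base 3 of each site, so after positions 68, 216.
Combined cut positions: 28, 36, 53, 68, 216, 227.
Circular molecule, 6 cuts → 6 fragments:
  29–36 → 8 bp
  37–53 → 17 bp
  54–68 → 15 bp
  69–216 → 148 bp
  217–227 → 11 bp
  228–232 then 1–28 → 5 + 28 = 33 bp
Sorted largest to smallest: 148, 33, 17, 15, 11, 8 bp.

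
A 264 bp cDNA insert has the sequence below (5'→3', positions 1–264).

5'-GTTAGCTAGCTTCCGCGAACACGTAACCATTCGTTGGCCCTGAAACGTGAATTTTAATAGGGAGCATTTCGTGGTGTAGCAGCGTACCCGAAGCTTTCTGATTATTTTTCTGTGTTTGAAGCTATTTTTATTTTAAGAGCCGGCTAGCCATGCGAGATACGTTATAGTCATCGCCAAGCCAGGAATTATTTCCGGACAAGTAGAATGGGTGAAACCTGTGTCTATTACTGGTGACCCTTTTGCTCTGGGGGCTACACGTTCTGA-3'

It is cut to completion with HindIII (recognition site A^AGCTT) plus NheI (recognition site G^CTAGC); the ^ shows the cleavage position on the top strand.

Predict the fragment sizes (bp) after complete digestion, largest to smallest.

121, 86, 52, 5 bp

The HindIII site (AAGCTT) starts at position 91.
HindIII cuts after the first base of each site, so after position 91.
NheI sites (GCTAGC) start at positions 5, 143.
NheI cuts after the first base of each site, so after positions 5, 143.
Combined cut positions: 5, 91, 143.
Linear molecule, 3 cuts → 4 fragments:
  1–5 → 5 bp
  6–91 → 86 bp
  92–143 → 52 bp
  144–264 → 121 bp
Sorted largest to smallest: 121, 86, 52, 5 bp.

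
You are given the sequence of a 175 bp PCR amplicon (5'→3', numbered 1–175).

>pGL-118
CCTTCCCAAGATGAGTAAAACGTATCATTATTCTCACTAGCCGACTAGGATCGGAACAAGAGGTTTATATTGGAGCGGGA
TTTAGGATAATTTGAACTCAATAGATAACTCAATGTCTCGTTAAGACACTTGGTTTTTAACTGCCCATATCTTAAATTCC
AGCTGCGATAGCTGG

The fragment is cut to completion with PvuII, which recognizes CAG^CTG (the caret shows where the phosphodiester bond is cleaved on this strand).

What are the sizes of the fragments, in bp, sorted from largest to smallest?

The PvuII site (CAGCTG) starts at position 160.
PvuII cuts after base 3 of each site, so after position 162.
Linear molecule, 1 cut → 2 fragments:
  1–162 → 162 bp
  163–175 → 13 bp
Sorted largest to smallest: 162, 13 bp.

162, 13 bp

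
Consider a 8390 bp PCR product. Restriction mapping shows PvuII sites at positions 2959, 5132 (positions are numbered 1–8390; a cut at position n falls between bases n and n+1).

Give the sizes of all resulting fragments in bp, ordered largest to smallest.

Linear molecule, 2 cuts → 3 fragments:
  2959 − 0 = 2959 bp
  5132 − 2959 = 2173 bp
  8390 − 5132 = 3258 bp
Sorted largest to smallest: 3258, 2959, 2173 bp.

3258, 2959, 2173 bp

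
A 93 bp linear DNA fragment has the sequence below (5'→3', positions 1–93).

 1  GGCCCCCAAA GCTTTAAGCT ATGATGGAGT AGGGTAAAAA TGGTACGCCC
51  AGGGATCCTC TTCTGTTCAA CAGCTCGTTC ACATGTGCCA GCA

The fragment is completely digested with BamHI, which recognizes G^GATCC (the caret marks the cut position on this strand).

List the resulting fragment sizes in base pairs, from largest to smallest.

The BamHI site (GGATCC) starts at position 53.
BamHI cuts after the first base of each site, so after position 53.
Linear molecule, 1 cut → 2 fragments:
  1–53 → 53 bp
  54–93 → 40 bp
Sorted largest to smallest: 53, 40 bp.

53, 40 bp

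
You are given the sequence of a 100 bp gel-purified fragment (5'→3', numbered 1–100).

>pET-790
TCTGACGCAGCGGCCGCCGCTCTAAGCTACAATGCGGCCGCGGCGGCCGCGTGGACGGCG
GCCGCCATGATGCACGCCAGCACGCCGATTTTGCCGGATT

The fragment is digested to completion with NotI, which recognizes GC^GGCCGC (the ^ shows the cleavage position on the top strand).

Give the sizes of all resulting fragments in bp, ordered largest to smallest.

41, 24, 15, 11, 9 bp

NotI sites (GCGGCCGC) start at positions 10, 34, 43, 58.
NotI cuts after base 2 of each site, so after positions 11, 35, 44, 59.
Linear molecule, 4 cuts → 5 fragments:
  1–11 → 11 bp
  12–35 → 24 bp
  36–44 → 9 bp
  45–59 → 15 bp
  60–100 → 41 bp
Sorted largest to smallest: 41, 24, 15, 11, 9 bp.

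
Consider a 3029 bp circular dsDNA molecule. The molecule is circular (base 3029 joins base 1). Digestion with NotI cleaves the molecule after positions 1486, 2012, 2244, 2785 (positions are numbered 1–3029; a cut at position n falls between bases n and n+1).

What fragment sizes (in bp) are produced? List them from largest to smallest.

1730, 541, 526, 232 bp

Circular molecule, 4 cuts → 4 fragments:
  2012 − 1486 = 526 bp
  2244 − 2012 = 232 bp
  2785 − 2244 = 541 bp
  wrap: 3029 − 2785 + 1486 = 1730 bp
Sorted largest to smallest: 1730, 541, 526, 232 bp.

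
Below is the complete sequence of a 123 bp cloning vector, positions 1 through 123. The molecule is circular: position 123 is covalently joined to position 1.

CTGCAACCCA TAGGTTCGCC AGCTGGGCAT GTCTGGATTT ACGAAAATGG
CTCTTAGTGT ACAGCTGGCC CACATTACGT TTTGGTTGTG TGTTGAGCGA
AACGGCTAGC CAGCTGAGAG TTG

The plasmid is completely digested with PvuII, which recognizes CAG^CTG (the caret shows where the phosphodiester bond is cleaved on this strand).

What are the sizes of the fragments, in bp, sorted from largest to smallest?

PvuII sites (CAGCTG) start at positions 20, 62, 111.
PvuII cuts after base 3 of each site, so after positions 22, 64, 113.
Circular molecule, 3 cuts → 3 fragments:
  23–64 → 42 bp
  65–113 → 49 bp
  114–123 then 1–22 → 10 + 22 = 32 bp
Sorted largest to smallest: 49, 42, 32 bp.

49, 42, 32 bp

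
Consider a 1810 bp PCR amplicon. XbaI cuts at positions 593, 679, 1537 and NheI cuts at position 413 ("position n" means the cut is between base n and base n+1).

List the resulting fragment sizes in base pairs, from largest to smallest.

Combined cut positions (sorted): 413, 593, 679, 1537.
Linear molecule, 4 cuts → 5 fragments:
  413 − 0 = 413 bp
  593 − 413 = 180 bp
  679 − 593 = 86 bp
  1537 − 679 = 858 bp
  1810 − 1537 = 273 bp
Sorted largest to smallest: 858, 413, 273, 180, 86 bp.

858, 413, 273, 180, 86 bp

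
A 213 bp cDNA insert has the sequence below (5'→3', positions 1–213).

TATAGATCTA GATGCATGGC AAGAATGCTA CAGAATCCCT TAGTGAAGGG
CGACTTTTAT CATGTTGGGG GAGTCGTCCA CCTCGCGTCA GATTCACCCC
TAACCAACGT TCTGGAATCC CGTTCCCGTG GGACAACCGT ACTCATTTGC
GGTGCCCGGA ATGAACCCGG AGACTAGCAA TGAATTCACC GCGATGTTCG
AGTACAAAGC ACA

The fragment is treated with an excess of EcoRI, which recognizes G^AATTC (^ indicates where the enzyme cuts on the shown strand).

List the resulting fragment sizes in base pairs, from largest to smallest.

182, 31 bp

The EcoRI site (GAATTC) starts at position 182.
EcoRI cuts after the first base of each site, so after position 182.
Linear molecule, 1 cut → 2 fragments:
  1–182 → 182 bp
  183–213 → 31 bp
Sorted largest to smallest: 182, 31 bp.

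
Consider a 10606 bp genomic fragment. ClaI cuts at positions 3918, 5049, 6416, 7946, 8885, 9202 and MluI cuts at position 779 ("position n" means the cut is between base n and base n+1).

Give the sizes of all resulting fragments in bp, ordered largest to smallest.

3139, 1530, 1404, 1367, 1131, 939, 779, 317 bp

Combined cut positions (sorted): 779, 3918, 5049, 6416, 7946, 8885, 9202.
Linear molecule, 7 cuts → 8 fragments:
  779 − 0 = 779 bp
  3918 − 779 = 3139 bp
  5049 − 3918 = 1131 bp
  6416 − 5049 = 1367 bp
  7946 − 6416 = 1530 bp
  8885 − 7946 = 939 bp
  9202 − 8885 = 317 bp
  10606 − 9202 = 1404 bp
Sorted largest to smallest: 3139, 1530, 1404, 1367, 1131, 939, 779, 317 bp.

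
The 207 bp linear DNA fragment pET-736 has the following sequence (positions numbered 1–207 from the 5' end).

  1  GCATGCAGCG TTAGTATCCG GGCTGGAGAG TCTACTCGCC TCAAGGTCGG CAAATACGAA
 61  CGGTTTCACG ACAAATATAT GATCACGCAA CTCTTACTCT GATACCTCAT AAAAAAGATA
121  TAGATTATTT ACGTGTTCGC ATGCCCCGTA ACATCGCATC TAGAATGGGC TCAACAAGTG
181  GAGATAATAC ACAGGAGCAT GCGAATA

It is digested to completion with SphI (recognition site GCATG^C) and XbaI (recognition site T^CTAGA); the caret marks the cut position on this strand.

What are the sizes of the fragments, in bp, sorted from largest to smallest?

SphI sites (GCATGC) start at positions 1, 139, 197.
SphI cuts after base 5 of each site (before the last base), so after positions 5, 143, 201.
The XbaI site (TCTAGA) starts at position 159.
XbaI cuts after the first base of each site, so after position 159.
Combined cut positions: 5, 143, 159, 201.
Linear molecule, 4 cuts → 5 fragments:
  1–5 → 5 bp
  6–143 → 138 bp
  144–159 → 16 bp
  160–201 → 42 bp
  202–207 → 6 bp
Sorted largest to smallest: 138, 42, 16, 6, 5 bp.

138, 42, 16, 6, 5 bp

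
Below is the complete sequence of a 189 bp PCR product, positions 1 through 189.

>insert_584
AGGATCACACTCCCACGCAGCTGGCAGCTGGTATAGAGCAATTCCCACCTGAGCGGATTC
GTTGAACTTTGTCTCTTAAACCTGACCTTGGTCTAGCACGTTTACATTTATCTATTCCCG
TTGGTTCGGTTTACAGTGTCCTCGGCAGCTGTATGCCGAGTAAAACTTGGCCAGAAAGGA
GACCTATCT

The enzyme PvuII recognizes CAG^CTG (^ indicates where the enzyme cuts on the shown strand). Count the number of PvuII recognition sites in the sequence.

CAGCTG occurs starting at positions 18, 25, 146.
PvuII cuts at 3 sites.

3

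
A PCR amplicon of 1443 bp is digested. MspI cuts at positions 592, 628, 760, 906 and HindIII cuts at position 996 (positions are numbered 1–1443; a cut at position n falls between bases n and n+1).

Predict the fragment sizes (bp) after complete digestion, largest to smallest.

592, 447, 146, 132, 90, 36 bp

Combined cut positions (sorted): 592, 628, 760, 906, 996.
Linear molecule, 5 cuts → 6 fragments:
  592 − 0 = 592 bp
  628 − 592 = 36 bp
  760 − 628 = 132 bp
  906 − 760 = 146 bp
  996 − 906 = 90 bp
  1443 − 996 = 447 bp
Sorted largest to smallest: 592, 447, 146, 132, 90, 36 bp.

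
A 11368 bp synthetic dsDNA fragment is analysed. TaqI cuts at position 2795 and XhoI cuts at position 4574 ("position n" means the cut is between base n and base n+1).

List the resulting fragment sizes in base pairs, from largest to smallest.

Combined cut positions (sorted): 2795, 4574.
Linear molecule, 2 cuts → 3 fragments:
  2795 − 0 = 2795 bp
  4574 − 2795 = 1779 bp
  11368 − 4574 = 6794 bp
Sorted largest to smallest: 6794, 2795, 1779 bp.

6794, 2795, 1779 bp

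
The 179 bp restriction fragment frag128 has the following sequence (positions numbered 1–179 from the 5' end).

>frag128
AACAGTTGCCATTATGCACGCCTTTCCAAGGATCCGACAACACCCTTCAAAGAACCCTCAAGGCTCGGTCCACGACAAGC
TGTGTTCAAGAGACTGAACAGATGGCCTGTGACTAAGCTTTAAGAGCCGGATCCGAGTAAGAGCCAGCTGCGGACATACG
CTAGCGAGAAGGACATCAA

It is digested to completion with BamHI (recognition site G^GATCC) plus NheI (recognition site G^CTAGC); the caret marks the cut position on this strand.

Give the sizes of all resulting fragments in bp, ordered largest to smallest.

99, 31, 30, 19 bp

BamHI sites (GGATCC) start at positions 30, 129.
BamHI cuts after the first base of each site, so after positions 30, 129.
The NheI site (GCTAGC) starts at position 160.
NheI cuts after the first base of each site, so after position 160.
Combined cut positions: 30, 129, 160.
Linear molecule, 3 cuts → 4 fragments:
  1–30 → 30 bp
  31–129 → 99 bp
  130–160 → 31 bp
  161–179 → 19 bp
Sorted largest to smallest: 99, 31, 30, 19 bp.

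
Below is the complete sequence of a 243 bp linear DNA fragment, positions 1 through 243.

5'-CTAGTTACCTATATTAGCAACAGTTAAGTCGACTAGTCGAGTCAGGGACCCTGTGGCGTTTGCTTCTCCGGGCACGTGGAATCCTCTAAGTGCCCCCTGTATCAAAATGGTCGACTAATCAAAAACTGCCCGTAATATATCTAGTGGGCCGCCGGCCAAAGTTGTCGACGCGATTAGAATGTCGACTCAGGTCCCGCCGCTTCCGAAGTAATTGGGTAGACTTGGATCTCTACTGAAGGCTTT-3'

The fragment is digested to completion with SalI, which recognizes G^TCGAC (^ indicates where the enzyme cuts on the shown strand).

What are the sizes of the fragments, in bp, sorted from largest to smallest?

SalI sites (GTCGAC) start at positions 28, 110, 164, 181.
SalI cuts after the first base of each site, so after positions 28, 110, 164, 181.
Linear molecule, 4 cuts → 5 fragments:
  1–28 → 28 bp
  29–110 → 82 bp
  111–164 → 54 bp
  165–181 → 17 bp
  182–243 → 62 bp
Sorted largest to smallest: 82, 62, 54, 28, 17 bp.

82, 62, 54, 28, 17 bp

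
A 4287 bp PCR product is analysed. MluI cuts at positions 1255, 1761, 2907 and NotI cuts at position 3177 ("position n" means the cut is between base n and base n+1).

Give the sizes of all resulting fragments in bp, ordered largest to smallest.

Combined cut positions (sorted): 1255, 1761, 2907, 3177.
Linear molecule, 4 cuts → 5 fragments:
  1255 − 0 = 1255 bp
  1761 − 1255 = 506 bp
  2907 − 1761 = 1146 bp
  3177 − 2907 = 270 bp
  4287 − 3177 = 1110 bp
Sorted largest to smallest: 1255, 1146, 1110, 506, 270 bp.

1255, 1146, 1110, 506, 270 bp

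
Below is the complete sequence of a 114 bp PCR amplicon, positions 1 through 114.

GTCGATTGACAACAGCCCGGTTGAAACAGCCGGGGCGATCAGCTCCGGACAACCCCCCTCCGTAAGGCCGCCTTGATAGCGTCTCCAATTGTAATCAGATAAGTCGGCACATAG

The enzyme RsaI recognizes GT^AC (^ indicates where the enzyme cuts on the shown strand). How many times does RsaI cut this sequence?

No occurrence of GTAC is present in the sequence.
RsaI does not cut: 0 sites.

0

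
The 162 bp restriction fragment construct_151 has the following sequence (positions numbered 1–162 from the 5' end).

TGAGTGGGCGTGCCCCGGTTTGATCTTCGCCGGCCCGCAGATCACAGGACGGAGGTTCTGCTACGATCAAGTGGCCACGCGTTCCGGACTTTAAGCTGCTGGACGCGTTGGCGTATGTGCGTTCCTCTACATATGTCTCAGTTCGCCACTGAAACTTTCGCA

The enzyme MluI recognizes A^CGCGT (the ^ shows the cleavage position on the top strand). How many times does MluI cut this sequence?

ACGCGT occurs starting at positions 77, 103.
MluI cuts at 2 sites.

2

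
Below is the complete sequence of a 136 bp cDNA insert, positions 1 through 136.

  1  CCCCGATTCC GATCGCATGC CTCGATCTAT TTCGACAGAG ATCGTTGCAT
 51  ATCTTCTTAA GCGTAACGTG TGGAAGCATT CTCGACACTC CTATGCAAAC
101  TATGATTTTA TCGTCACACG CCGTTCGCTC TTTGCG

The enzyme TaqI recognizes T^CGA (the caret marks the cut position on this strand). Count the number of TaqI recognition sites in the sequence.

3

TCGA occurs starting at positions 22, 32, 82.
TaqI cuts at 3 sites.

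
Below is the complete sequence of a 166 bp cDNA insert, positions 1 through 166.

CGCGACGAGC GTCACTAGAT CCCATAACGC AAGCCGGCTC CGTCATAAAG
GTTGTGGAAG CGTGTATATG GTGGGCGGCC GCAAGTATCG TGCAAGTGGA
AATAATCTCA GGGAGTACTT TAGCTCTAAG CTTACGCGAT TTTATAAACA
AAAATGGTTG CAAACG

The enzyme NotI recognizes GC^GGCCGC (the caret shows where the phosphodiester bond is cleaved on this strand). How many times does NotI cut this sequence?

GCGGCCGC occurs starting at position 75.
NotI cuts at 1 site.

1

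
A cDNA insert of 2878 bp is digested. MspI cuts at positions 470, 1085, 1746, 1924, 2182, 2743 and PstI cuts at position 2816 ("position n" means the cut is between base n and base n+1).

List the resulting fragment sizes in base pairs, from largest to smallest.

Combined cut positions (sorted): 470, 1085, 1746, 1924, 2182, 2743, 2816.
Linear molecule, 7 cuts → 8 fragments:
  470 − 0 = 470 bp
  1085 − 470 = 615 bp
  1746 − 1085 = 661 bp
  1924 − 1746 = 178 bp
  2182 − 1924 = 258 bp
  2743 − 2182 = 561 bp
  2816 − 2743 = 73 bp
  2878 − 2816 = 62 bp
Sorted largest to smallest: 661, 615, 561, 470, 258, 178, 73, 62 bp.

661, 615, 561, 470, 258, 178, 73, 62 bp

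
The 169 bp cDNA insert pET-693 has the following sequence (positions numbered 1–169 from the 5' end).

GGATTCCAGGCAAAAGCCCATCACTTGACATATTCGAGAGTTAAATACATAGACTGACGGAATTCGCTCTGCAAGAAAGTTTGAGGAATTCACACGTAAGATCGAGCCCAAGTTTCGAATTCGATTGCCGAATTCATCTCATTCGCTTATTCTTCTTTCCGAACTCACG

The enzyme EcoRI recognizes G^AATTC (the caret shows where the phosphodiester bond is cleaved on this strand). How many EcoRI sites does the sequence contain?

GAATTC occurs starting at positions 60, 86, 117, 130.
EcoRI cuts at 4 sites.

4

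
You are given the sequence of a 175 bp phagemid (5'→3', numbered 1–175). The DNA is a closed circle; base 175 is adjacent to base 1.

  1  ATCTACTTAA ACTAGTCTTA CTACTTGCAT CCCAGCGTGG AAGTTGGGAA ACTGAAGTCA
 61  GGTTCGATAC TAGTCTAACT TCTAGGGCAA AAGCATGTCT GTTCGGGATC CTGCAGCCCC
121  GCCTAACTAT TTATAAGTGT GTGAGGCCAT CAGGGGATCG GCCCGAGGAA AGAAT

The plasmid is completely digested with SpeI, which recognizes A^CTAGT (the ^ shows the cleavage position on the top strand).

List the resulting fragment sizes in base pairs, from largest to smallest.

SpeI sites (ACTAGT) start at positions 11, 69.
SpeI cuts after the first base of each site, so after positions 11, 69.
Circular molecule, 2 cuts → 2 fragments:
  12–69 → 58 bp
  70–175 then 1–11 → 106 + 11 = 117 bp
Sorted largest to smallest: 117, 58 bp.

117, 58 bp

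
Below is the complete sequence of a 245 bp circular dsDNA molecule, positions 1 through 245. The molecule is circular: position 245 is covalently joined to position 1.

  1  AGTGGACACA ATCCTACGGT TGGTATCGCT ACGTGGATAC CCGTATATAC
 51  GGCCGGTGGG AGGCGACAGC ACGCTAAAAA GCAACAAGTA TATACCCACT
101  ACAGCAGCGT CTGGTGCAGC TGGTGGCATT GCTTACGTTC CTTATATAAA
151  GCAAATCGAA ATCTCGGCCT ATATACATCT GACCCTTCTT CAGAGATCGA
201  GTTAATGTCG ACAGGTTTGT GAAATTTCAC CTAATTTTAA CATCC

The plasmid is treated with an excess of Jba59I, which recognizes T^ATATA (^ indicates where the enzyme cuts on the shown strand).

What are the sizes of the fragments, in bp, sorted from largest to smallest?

Jba59I sites (TATATA) start at positions 44, 89, 143, 170.
Jba59I cuts after the first base of each site, so after positions 44, 89, 143, 170.
Circular molecule, 4 cuts → 4 fragments:
  45–89 → 45 bp
  90–143 → 54 bp
  144–170 → 27 bp
  171–245 then 1–44 → 75 + 44 = 119 bp
Sorted largest to smallest: 119, 54, 45, 27 bp.

119, 54, 45, 27 bp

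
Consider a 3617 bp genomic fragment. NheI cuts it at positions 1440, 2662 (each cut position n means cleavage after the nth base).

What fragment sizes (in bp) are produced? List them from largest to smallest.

Linear molecule, 2 cuts → 3 fragments:
  1440 − 0 = 1440 bp
  2662 − 1440 = 1222 bp
  3617 − 2662 = 955 bp
Sorted largest to smallest: 1440, 1222, 955 bp.

1440, 1222, 955 bp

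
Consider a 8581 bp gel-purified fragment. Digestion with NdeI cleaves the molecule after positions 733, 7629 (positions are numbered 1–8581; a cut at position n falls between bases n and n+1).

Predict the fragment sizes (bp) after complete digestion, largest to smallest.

Linear molecule, 2 cuts → 3 fragments:
  733 − 0 = 733 bp
  7629 − 733 = 6896 bp
  8581 − 7629 = 952 bp
Sorted largest to smallest: 6896, 952, 733 bp.

6896, 952, 733 bp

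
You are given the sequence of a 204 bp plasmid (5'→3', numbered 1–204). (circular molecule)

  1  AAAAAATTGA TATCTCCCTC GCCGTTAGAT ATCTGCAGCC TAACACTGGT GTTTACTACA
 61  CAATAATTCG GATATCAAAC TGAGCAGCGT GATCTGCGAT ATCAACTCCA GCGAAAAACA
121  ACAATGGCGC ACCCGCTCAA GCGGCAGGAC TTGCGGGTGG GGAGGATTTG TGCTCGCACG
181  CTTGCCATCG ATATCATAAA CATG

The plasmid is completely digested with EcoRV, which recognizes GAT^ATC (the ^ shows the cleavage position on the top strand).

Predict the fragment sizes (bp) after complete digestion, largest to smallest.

EcoRV sites (GATATC) start at positions 9, 28, 71, 98, 190.
EcoRV cuts after base 3 of each site, so after positions 11, 30, 73, 100, 192.
Circular molecule, 5 cuts → 5 fragments:
  12–30 → 19 bp
  31–73 → 43 bp
  74–100 → 27 bp
  101–192 → 92 bp
  193–204 then 1–11 → 12 + 11 = 23 bp
Sorted largest to smallest: 92, 43, 27, 23, 19 bp.

92, 43, 27, 23, 19 bp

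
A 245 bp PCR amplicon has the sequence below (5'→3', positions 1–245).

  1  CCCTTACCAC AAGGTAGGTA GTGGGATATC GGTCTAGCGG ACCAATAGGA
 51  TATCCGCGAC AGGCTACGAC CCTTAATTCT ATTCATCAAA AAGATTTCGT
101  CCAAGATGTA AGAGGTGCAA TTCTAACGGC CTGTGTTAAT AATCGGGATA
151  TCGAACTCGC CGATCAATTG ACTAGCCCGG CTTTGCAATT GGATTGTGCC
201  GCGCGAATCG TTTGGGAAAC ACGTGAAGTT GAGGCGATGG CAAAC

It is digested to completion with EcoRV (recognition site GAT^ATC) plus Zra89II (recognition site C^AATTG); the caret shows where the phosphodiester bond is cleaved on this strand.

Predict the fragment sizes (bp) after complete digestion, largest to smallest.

EcoRV sites (GATATC) start at positions 25, 49, 147.
EcoRV cuts after base 3 of each site, so after positions 27, 51, 149.
Zra89II sites (CAATTG) start at positions 165, 186.
Zra89II cuts after the first base of each site, so after positions 165, 186.
Combined cut positions: 27, 51, 149, 165, 186.
Linear molecule, 5 cuts → 6 fragments:
  1–27 → 27 bp
  28–51 → 24 bp
  52–149 → 98 bp
  150–165 → 16 bp
  166–186 → 21 bp
  187–245 → 59 bp
Sorted largest to smallest: 98, 59, 27, 24, 21, 16 bp.

98, 59, 27, 24, 21, 16 bp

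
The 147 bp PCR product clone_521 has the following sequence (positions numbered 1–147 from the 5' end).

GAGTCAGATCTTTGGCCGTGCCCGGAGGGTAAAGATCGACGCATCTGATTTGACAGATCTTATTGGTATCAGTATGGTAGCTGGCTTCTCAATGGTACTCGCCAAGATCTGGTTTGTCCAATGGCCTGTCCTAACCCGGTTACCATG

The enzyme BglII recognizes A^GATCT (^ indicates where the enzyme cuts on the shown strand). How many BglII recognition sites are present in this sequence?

AGATCT occurs starting at positions 6, 55, 105.
BglII cuts at 3 sites.

3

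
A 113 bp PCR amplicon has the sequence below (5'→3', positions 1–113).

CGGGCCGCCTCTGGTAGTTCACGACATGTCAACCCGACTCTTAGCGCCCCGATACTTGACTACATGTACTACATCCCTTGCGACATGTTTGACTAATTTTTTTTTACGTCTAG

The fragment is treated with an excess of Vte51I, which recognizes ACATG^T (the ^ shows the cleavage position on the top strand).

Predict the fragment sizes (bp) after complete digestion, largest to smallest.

38, 28, 26, 21 bp

Vte51I sites (ACATGT) start at positions 24, 62, 83.
Vte51I cuts after base 5 of each site (before the last base), so after positions 28, 66, 87.
Linear molecule, 3 cuts → 4 fragments:
  1–28 → 28 bp
  29–66 → 38 bp
  67–87 → 21 bp
  88–113 → 26 bp
Sorted largest to smallest: 38, 28, 26, 21 bp.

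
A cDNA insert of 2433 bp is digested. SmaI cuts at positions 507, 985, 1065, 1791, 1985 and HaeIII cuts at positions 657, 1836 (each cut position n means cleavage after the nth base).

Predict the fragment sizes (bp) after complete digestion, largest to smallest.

726, 507, 448, 328, 150, 149, 80, 45 bp

Combined cut positions (sorted): 507, 657, 985, 1065, 1791, 1836, 1985.
Linear molecule, 7 cuts → 8 fragments:
  507 − 0 = 507 bp
  657 − 507 = 150 bp
  985 − 657 = 328 bp
  1065 − 985 = 80 bp
  1791 − 1065 = 726 bp
  1836 − 1791 = 45 bp
  1985 − 1836 = 149 bp
  2433 − 1985 = 448 bp
Sorted largest to smallest: 726, 507, 448, 328, 150, 149, 80, 45 bp.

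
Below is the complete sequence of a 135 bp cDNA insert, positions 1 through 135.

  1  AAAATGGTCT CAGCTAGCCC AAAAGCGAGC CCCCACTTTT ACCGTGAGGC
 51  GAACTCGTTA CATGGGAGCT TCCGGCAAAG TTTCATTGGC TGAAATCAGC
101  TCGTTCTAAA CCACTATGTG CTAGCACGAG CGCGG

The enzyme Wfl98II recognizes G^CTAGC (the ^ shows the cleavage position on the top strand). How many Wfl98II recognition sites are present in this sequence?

GCTAGC occurs starting at positions 13, 120.
Wfl98II cuts at 2 sites.

2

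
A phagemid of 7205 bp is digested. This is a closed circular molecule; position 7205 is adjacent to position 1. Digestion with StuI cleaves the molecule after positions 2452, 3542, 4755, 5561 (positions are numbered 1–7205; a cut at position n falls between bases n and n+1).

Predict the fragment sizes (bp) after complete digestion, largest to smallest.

Circular molecule, 4 cuts → 4 fragments:
  3542 − 2452 = 1090 bp
  4755 − 3542 = 1213 bp
  5561 − 4755 = 806 bp
  wrap: 7205 − 5561 + 2452 = 4096 bp
Sorted largest to smallest: 4096, 1213, 1090, 806 bp.

4096, 1213, 1090, 806 bp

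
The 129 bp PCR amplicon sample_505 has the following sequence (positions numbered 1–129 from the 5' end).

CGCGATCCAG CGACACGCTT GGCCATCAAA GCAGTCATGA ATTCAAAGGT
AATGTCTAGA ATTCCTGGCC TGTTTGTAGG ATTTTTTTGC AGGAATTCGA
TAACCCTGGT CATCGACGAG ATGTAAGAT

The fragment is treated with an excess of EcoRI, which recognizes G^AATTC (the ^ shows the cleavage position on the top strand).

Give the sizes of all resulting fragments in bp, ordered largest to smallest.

EcoRI sites (GAATTC) start at positions 39, 59, 93.
EcoRI cuts after the first base of each site, so after positions 39, 59, 93.
Linear molecule, 3 cuts → 4 fragments:
  1–39 → 39 bp
  40–59 → 20 bp
  60–93 → 34 bp
  94–129 → 36 bp
Sorted largest to smallest: 39, 36, 34, 20 bp.

39, 36, 34, 20 bp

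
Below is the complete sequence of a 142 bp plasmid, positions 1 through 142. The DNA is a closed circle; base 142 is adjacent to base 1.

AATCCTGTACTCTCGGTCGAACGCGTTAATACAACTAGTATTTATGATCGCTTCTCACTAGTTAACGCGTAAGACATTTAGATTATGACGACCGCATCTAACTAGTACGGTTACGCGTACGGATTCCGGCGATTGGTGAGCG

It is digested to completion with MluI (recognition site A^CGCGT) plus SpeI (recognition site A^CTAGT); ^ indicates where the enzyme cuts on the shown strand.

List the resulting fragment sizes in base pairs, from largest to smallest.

50, 36, 23, 13, 12, 8 bp

MluI sites (ACGCGT) start at positions 21, 65, 113.
MluI cuts after the first base of each site, so after positions 21, 65, 113.
SpeI sites (ACTAGT) start at positions 34, 57, 101.
SpeI cuts after the first base of each site, so after positions 34, 57, 101.
Combined cut positions: 21, 34, 57, 65, 101, 113.
Circular molecule, 6 cuts → 6 fragments:
  22–34 → 13 bp
  35–57 → 23 bp
  58–65 → 8 bp
  66–101 → 36 bp
  102–113 → 12 bp
  114–142 then 1–21 → 29 + 21 = 50 bp
Sorted largest to smallest: 50, 36, 23, 13, 12, 8 bp.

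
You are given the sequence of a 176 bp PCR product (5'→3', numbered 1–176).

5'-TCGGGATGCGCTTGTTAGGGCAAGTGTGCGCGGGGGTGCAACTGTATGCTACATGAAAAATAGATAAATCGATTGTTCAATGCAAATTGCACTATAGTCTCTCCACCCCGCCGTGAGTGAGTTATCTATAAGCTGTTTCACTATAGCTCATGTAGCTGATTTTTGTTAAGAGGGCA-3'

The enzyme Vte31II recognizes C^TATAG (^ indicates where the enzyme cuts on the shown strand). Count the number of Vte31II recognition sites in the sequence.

2

CTATAG occurs starting at positions 92, 141.
Vte31II cuts at 2 sites.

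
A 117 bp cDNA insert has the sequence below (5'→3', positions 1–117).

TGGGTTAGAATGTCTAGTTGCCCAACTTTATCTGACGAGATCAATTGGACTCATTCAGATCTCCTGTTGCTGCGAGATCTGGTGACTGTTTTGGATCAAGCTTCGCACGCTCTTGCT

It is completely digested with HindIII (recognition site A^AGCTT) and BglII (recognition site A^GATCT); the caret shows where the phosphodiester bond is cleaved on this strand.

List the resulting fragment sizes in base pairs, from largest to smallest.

The HindIII site (AAGCTT) starts at position 98.
HindIII cuts after the first base of each site, so after position 98.
BglII sites (AGATCT) start at positions 57, 75.
BglII cuts after the first base of each site, so after positions 57, 75.
Combined cut positions: 57, 75, 98.
Linear molecule, 3 cuts → 4 fragments:
  1–57 → 57 bp
  58–75 → 18 bp
  76–98 → 23 bp
  99–117 → 19 bp
Sorted largest to smallest: 57, 23, 19, 18 bp.

57, 23, 19, 18 bp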